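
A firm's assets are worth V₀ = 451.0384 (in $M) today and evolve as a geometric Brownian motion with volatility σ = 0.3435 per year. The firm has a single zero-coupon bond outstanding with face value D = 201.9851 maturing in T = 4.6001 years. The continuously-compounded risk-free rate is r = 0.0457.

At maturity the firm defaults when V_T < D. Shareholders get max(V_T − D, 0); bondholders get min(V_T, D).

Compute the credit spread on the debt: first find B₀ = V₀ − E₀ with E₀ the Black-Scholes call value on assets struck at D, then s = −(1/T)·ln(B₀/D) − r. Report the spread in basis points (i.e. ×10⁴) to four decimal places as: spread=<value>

d₁ = [ln(V₀/D) + (r + σ²/2)T] / (σ√T)
   = [ln(451.0384/201.9851) + (0.0457 + 0.5·0.3435²)·4.6001] / (0.3435·√4.6001)
   = [0.803359 + 0.481613] / 0.736733 = 1.744147
d₂ = d₁ − σ√T = 1.744147 − 0.736733 = 1.007413
N(d₁) = 0.959433,  N(d₂) = 0.843132,  e^(−rT) = 0.810402
E₀ = V₀·N(d₁) − D·e^(−rT)·N(d₂)
   = 451.0384·0.959433 − 201.9851·0.810402·0.843132 = 294.729670
B₀ = V₀ − E₀ = 451.0384 − 294.729670 = 156.308730
spread = −(1/T)·ln(B₀/D) − r = −(1/4.6001)·ln(156.308730/201.9851) − 0.0457 = 0.01002941
in basis points: 0.01002941 × 10⁴ = 100.2941 bp

spread=100.2941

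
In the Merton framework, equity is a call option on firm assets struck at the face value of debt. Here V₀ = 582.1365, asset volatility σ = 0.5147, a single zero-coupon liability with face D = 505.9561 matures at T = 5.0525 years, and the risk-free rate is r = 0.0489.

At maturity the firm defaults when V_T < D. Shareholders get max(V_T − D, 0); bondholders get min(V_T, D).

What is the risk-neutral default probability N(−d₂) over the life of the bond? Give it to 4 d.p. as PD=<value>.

PD=0.5963

d₁ = [ln(V₀/D) + (r + σ²/2)T] / (σ√T)
   = [ln(582.1365/505.9561) + (0.0489 + 0.5·0.5147²)·5.0525] / (0.5147·√5.0525)
   = [0.140255 + 0.916312] / 1.156931 = 0.913250
d₂ = d₁ − σ√T = 0.913250 − 1.156931 = -0.243681
risk-neutral PD = N(−d₂) = N(0.243681) = 0.596261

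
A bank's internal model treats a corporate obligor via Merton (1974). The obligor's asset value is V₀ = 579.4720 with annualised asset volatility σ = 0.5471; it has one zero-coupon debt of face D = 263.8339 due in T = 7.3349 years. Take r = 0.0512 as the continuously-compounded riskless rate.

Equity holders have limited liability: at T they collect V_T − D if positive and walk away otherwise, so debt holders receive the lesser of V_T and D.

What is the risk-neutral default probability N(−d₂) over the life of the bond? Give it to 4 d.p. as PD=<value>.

d₁ = [ln(V₀/D) + (r + σ²/2)T] / (σ√T)
   = [ln(579.4720/263.8339) + (0.0512 + 0.5·0.5471²)·7.3349] / (0.5471·√7.3349)
   = [0.786798 + 1.473282] / 1.481712 = 1.525316
d₂ = d₁ − σ√T = 1.525316 − 1.481712 = 0.043604
risk-neutral PD = N(−d₂) = N(-0.043604) = 0.482610

PD=0.4826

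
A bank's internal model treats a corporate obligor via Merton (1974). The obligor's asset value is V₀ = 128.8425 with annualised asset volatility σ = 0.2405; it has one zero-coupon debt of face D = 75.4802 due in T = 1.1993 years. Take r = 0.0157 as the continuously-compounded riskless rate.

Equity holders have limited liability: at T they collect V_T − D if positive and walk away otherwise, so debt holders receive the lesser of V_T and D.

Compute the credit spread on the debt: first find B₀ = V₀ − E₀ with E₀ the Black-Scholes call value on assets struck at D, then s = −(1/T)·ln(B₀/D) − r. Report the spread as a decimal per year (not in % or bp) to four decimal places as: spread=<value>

spread=0.0019

d₁ = [ln(V₀/D) + (r + σ²/2)T] / (σ√T)
   = [ln(128.8425/75.4802) + (0.0157 + 0.5·0.2405²)·1.1993] / (0.2405·√1.1993)
   = [0.534720 + 0.053513] / 0.263378 = 2.233421
d₂ = d₁ − σ√T = 2.233421 − 0.263378 = 1.970043
N(d₁) = 0.987239,  N(d₂) = 0.975583,  e^(−rT) = 0.981347
E₀ = V₀·N(d₁) − D·e^(−rT)·N(d₂)
   = 128.8425·0.987239 − 75.4802·0.981347·0.975583 = 54.934715
B₀ = V₀ − E₀ = 128.8425 − 54.934715 = 73.907785
spread = −(1/T)·ln(B₀/D) − r = −(1/1.1993)·ln(73.907785/75.4802) − 0.0157 = 0.00185374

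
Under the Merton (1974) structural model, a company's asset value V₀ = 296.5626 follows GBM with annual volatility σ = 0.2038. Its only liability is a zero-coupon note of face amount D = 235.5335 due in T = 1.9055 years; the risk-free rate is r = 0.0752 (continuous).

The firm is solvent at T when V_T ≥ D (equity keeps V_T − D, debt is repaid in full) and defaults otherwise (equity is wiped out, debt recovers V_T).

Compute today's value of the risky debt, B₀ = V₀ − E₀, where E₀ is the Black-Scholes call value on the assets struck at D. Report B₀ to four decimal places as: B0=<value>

d₁ = [ln(V₀/D) + (r + σ²/2)T] / (σ√T)
   = [ln(296.5626/235.5335) + (0.0752 + 0.5·0.2038²)·1.9055] / (0.2038·√1.9055)
   = [0.230405 + 0.182866] / 0.281325 = 1.469014
d₂ = d₁ − σ√T = 1.469014 − 0.281325 = 1.187689
N(d₁) = 0.929086,  N(d₂) = 0.882522,  e^(−rT) = 0.866500
E₀ = V₀·N(d₁) − D·e^(−rT)·N(d₂)
   = 296.5626·0.929086 − 235.5335·0.866500·0.882522 = 95.418376
B₀ = V₀ − E₀ = 296.5626 − 95.418376 = 201.144224

B0=201.1442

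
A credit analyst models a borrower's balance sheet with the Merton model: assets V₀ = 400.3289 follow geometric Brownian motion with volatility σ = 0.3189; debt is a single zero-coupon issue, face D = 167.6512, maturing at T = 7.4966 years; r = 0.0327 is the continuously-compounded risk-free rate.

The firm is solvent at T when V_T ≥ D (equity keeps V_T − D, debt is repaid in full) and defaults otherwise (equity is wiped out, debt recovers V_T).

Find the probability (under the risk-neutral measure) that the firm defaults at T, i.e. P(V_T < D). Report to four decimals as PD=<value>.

PD=0.2002

d₁ = [ln(V₀/D) + (r + σ²/2)T] / (σ√T)
   = [ln(400.3289/167.6512) + (0.0327 + 0.5·0.3189²)·7.4966] / (0.3189·√7.4966)
   = [0.870401 + 0.626330] / 0.873146 = 1.714183
d₂ = d₁ − σ√T = 1.714183 − 0.873146 = 0.841037
risk-neutral PD = N(−d₂) = N(-0.841037) = 0.200164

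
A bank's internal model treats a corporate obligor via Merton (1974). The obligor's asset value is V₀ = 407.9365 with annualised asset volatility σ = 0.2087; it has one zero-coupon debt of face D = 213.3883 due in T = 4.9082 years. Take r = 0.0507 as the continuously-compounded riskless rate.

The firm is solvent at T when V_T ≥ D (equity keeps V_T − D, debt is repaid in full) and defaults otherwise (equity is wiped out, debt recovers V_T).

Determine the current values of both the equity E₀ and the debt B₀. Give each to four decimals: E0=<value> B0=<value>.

E0=242.7332 B0=165.2033

d₁ = [ln(V₀/D) + (r + σ²/2)T] / (σ√T)
   = [ln(407.9365/213.3883) + (0.0507 + 0.5·0.2087²)·4.9082] / (0.2087·√4.9082)
   = [0.647998 + 0.355736] / 0.462364 = 2.170876
d₂ = d₁ − σ√T = 2.170876 − 0.462364 = 1.708512
N(d₁) = 0.985030,  N(d₂) = 0.956229,  e^(−rT) = 0.779700
E₀ = V₀·N(d₁) − D·e^(−rT)·N(d₂)
   = 407.9365·0.985030 − 213.3883·0.779700·0.956229 = 242.733183
B₀ = V₀ − E₀ = 407.9365 − 242.733183 = 165.203317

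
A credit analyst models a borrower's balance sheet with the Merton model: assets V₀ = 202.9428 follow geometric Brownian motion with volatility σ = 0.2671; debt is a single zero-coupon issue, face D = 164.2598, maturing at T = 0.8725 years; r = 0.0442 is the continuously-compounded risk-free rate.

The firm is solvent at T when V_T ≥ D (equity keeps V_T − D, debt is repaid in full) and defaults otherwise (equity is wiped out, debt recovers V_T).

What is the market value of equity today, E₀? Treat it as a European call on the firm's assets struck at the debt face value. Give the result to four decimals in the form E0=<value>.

d₁ = [ln(V₀/D) + (r + σ²/2)T] / (σ√T)
   = [ln(202.9428/164.2598) + (0.0442 + 0.5·0.2671²)·0.8725] / (0.2671·√0.8725)
   = [0.211475 + 0.069688] / 0.249492 = 1.126940
d₂ = d₁ − σ√T = 1.126940 − 0.249492 = 0.877448
N(d₁) = 0.870116,  N(d₂) = 0.809878,  e^(−rT) = 0.962170
E₀ = V₀·N(d₁) − D·e^(−rT)·N(d₂)
   = 202.9428·0.870116 − 164.2598·0.962170·0.809878 = 48.585930

E0=48.5859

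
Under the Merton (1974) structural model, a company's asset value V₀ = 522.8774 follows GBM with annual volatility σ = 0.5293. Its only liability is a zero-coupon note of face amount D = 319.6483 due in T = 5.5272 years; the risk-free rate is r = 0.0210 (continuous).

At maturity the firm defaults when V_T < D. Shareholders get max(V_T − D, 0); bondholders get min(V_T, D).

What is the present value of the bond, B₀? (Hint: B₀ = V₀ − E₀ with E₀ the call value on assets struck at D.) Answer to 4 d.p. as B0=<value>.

d₁ = [ln(V₀/D) + (r + σ²/2)T] / (σ√T)
   = [ln(522.8774/319.6483) + (0.0210 + 0.5·0.5293²)·5.5272] / (0.5293·√5.5272)
   = [0.492126 + 0.890317] / 1.244384 = 1.110945
d₂ = d₁ − σ√T = 1.110945 − 1.244384 = -0.133439
N(d₁) = 0.866704,  N(d₂) = 0.446923,  e^(−rT) = 0.890412
E₀ = V₀·N(d₁) − D·e^(−rT)·N(d₂)
   = 522.8774·0.866704 − 319.6483·0.890412·0.446923 = 325.977310
B₀ = V₀ − E₀ = 522.8774 − 325.977310 = 196.900090

B0=196.9001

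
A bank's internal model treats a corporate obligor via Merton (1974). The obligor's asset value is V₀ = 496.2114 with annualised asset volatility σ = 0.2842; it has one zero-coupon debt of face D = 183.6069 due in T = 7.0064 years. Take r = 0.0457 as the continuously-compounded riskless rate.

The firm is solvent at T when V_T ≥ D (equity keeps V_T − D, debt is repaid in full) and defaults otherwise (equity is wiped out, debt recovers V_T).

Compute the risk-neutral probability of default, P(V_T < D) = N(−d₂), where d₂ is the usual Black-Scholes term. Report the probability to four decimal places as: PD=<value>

PD=0.0852

d₁ = [ln(V₀/D) + (r + σ²/2)T] / (σ√T)
   = [ln(496.2114/183.6069) + (0.0457 + 0.5·0.2842²)·7.0064] / (0.2842·√7.0064)
   = [0.994205 + 0.603145] / 0.752266 = 2.123384
d₂ = d₁ − σ√T = 2.123384 − 0.752266 = 1.371117
risk-neutral PD = N(−d₂) = N(-1.371117) = 0.085169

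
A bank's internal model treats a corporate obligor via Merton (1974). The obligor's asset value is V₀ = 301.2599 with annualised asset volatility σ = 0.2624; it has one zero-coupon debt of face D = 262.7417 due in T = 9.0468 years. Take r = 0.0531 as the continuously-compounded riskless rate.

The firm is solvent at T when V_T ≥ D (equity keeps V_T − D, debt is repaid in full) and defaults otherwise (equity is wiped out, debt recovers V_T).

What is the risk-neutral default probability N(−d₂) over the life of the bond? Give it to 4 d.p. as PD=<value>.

PD=0.3492

d₁ = [ln(V₀/D) + (r + σ²/2)T] / (σ√T)
   = [ln(301.2599/262.7417) + (0.0531 + 0.5·0.2624²)·9.0468] / (0.2624·√9.0468)
   = [0.136802 + 0.791838] / 0.789244 = 1.176620
d₂ = d₁ − σ√T = 1.176620 − 0.789244 = 0.387376
risk-neutral PD = N(−d₂) = N(-0.387376) = 0.349239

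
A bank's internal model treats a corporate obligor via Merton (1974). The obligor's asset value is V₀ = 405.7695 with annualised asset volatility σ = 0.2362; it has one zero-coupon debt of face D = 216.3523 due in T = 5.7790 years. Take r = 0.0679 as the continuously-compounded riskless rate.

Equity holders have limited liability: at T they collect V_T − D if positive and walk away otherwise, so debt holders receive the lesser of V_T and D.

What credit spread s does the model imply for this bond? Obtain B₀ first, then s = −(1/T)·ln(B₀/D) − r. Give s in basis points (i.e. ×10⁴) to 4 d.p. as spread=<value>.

spread=22.8962

d₁ = [ln(V₀/D) + (r + σ²/2)T] / (σ√T)
   = [ln(405.7695/216.3523) + (0.0679 + 0.5·0.2362²)·5.7790] / (0.2362·√5.7790)
   = [0.628877 + 0.553601] / 0.567814 = 2.082508
d₂ = d₁ − σ√T = 2.082508 − 0.567814 = 1.514694
N(d₁) = 0.981352,  N(d₂) = 0.935075,  e^(−rT) = 0.675438
E₀ = V₀·N(d₁) − D·e^(−rT)·N(d₂)
   = 405.7695·0.981352 − 216.3523·0.675438·0.935075 = 261.557807
B₀ = V₀ − E₀ = 405.7695 − 261.557807 = 144.211693
spread = −(1/T)·ln(B₀/D) − r = −(1/5.7790)·ln(144.211693/216.3523) − 0.0679 = 0.00228962
in basis points: 0.00228962 × 10⁴ = 22.8962 bp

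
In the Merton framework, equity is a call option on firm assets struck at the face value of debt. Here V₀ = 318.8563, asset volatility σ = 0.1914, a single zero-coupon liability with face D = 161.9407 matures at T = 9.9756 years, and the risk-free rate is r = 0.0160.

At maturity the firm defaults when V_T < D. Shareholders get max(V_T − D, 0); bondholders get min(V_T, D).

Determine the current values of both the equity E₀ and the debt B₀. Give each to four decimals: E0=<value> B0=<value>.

d₁ = [ln(V₀/D) + (r + σ²/2)T] / (σ√T)
   = [ln(318.8563/161.9407) + (0.0160 + 0.5·0.1914²)·9.9756] / (0.1914·√9.9756)
   = [0.677510 + 0.342332] / 0.604521 = 1.687026
d₂ = d₁ − σ√T = 1.687026 − 0.604521 = 1.082505
N(d₁) = 0.954201,  N(d₂) = 0.860486,  e^(−rT) = 0.852477
E₀ = V₀·N(d₁) − D·e^(−rT)·N(d₂)
   = 318.8563·0.954201 − 161.9407·0.852477·0.860486 = 185.462312
B₀ = V₀ − E₀ = 318.8563 − 185.462312 = 133.393988

E0=185.4623 B0=133.3940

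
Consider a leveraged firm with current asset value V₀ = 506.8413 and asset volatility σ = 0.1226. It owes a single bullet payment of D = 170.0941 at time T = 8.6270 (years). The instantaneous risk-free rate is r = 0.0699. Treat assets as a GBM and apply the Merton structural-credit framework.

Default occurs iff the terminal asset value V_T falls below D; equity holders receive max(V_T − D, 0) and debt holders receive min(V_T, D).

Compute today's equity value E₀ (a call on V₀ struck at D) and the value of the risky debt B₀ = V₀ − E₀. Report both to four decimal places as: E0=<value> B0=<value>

E0=413.7739 B0=93.0674

d₁ = [ln(V₀/D) + (r + σ²/2)T] / (σ√T)
   = [ln(506.8413/170.0941) + (0.0699 + 0.5·0.1226²)·8.6270] / (0.1226·√8.6270)
   = [1.091846 + 0.667862] / 0.360098 = 4.886753
d₂ = d₁ − σ√T = 4.886753 − 0.360098 = 4.526655
N(d₁) = 0.999999,  N(d₂) = 0.999997,  e^(−rT) = 0.547153
E₀ = V₀·N(d₁) − D·e^(−rT)·N(d₂)
   = 506.8413·0.999999 − 170.0941·0.547153·0.999997 = 413.773868
B₀ = V₀ − E₀ = 506.8413 − 413.773868 = 93.067432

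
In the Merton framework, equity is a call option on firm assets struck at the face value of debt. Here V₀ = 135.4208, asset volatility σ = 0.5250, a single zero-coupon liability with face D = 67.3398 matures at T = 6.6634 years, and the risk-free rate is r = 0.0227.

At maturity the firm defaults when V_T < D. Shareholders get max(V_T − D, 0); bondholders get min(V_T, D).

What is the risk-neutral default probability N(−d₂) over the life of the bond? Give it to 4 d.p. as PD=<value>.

PD=0.5201

d₁ = [ln(V₀/D) + (r + σ²/2)T] / (σ√T)
   = [ln(135.4208/67.3398) + (0.0227 + 0.5·0.5250²)·6.6634] / (0.5250·√6.6634)
   = [0.698636 + 1.069559] / 1.355212 = 1.304736
d₂ = d₁ − σ√T = 1.304736 − 1.355212 = -0.050476
risk-neutral PD = N(−d₂) = N(0.050476) = 0.520128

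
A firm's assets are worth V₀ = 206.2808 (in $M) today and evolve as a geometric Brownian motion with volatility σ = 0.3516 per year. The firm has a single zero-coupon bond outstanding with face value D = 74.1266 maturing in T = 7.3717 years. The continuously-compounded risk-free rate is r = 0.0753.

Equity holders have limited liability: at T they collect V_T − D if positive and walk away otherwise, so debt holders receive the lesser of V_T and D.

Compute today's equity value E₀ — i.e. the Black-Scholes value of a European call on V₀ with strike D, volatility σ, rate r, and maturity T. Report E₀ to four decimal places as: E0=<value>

d₁ = [ln(V₀/D) + (r + σ²/2)T] / (σ√T)
   = [ln(206.2808/74.1266) + (0.0753 + 0.5·0.3516²)·7.3717] / (0.3516·√7.3717)
   = [1.023464 + 1.010743] / 0.954625 = 2.130897
d₂ = d₁ − σ√T = 2.130897 − 0.954625 = 1.176272
N(d₁) = 0.983451,  N(d₂) = 0.880257,  e^(−rT) = 0.574021
E₀ = V₀·N(d₁) − D·e^(−rT)·N(d₂)
   = 206.2808·0.983451 − 74.1266·0.574021·0.880257 = 165.411955

E0=165.4120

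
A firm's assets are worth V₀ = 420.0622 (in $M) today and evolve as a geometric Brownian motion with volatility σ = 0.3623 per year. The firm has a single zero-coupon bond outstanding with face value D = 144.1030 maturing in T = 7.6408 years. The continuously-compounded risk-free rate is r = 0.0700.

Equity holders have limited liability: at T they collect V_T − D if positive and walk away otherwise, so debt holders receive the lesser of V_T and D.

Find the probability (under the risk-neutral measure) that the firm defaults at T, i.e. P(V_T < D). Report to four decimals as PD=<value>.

PD=0.1353

d₁ = [ln(V₀/D) + (r + σ²/2)T] / (σ√T)
   = [ln(420.0622/144.1030) + (0.0700 + 0.5·0.3623²)·7.6408] / (0.3623·√7.6408)
   = [1.069874 + 1.036327] / 1.001470 = 2.103110
d₂ = d₁ − σ√T = 2.103110 − 1.001470 = 1.101641
risk-neutral PD = N(−d₂) = N(-1.101641) = 0.135309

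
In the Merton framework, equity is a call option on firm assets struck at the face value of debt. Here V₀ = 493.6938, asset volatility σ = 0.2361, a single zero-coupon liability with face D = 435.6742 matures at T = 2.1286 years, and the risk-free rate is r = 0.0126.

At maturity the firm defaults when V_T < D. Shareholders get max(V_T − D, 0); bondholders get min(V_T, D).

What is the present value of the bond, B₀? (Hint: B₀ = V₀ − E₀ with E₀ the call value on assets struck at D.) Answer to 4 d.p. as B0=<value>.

d₁ = [ln(V₀/D) + (r + σ²/2)T] / (σ√T)
   = [ln(493.6938/435.6742) + (0.0126 + 0.5·0.2361²)·2.1286] / (0.2361·√2.1286)
   = [0.125021 + 0.086148] / 0.344463 = 0.613037
d₂ = d₁ − σ√T = 0.613037 − 0.344463 = 0.268573
N(d₁) = 0.730074,  N(d₂) = 0.605871,  e^(−rT) = 0.973536
E₀ = V₀·N(d₁) − D·e^(−rT)·N(d₂)
   = 493.6938·0.730074 − 435.6742·0.973536·0.605871 = 103.456101
B₀ = V₀ − E₀ = 493.6938 − 103.456101 = 390.237699

B0=390.2377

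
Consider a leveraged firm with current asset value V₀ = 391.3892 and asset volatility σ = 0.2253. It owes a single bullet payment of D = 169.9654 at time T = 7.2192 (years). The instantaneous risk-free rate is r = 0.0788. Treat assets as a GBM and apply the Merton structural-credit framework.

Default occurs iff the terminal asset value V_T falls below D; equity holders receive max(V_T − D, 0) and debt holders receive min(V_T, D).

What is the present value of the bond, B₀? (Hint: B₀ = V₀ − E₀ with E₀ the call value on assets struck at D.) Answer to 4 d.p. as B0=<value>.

B0=95.8347

d₁ = [ln(V₀/D) + (r + σ²/2)T] / (σ√T)
   = [ln(391.3892/169.9654) + (0.0788 + 0.5·0.2253²)·7.2192] / (0.2253·√7.2192)
   = [0.834108 + 0.752097] / 0.605349 = 2.620314
d₂ = d₁ − σ√T = 2.620314 − 0.605349 = 2.014965
N(d₁) = 0.995608,  N(d₂) = 0.978046,  e^(−rT) = 0.566163
E₀ = V₀·N(d₁) − D·e^(−rT)·N(d₂)
   = 391.3892·0.995608 − 169.9654·0.566163·0.978046 = 295.554504
B₀ = V₀ − E₀ = 391.3892 − 295.554504 = 95.834696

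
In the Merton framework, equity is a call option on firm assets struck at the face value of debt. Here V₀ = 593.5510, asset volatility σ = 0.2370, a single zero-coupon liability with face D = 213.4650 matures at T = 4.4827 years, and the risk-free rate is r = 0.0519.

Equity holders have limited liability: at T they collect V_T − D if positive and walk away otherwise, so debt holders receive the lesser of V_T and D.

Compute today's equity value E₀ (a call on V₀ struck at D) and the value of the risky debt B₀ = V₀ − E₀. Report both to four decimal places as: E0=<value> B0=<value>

E0=424.7039 B0=168.8471

d₁ = [ln(V₀/D) + (r + σ²/2)T] / (σ√T)
   = [ln(593.5510/213.4650) + (0.0519 + 0.5·0.2370²)·4.4827] / (0.2370·√4.4827)
   = [1.022650 + 0.358547] / 0.501786 = 2.752564
d₂ = d₁ − σ√T = 2.752564 − 0.501786 = 2.250778
N(d₁) = 0.997043,  N(d₂) = 0.987800,  e^(−rT) = 0.792429
E₀ = V₀·N(d₁) − D·e^(−rT)·N(d₂)
   = 593.5510·0.997043 − 213.4650·0.792429·0.987800 = 424.703918
B₀ = V₀ − E₀ = 593.5510 − 424.703918 = 168.847082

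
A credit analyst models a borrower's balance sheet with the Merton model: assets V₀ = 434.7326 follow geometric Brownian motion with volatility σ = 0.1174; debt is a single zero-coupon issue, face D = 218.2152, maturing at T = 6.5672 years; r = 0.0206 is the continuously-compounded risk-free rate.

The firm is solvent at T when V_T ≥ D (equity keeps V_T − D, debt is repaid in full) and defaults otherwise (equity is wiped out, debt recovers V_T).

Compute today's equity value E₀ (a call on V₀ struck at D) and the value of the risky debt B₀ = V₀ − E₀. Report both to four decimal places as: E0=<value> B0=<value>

E0=244.2083 B0=190.5243

d₁ = [ln(V₀/D) + (r + σ²/2)T] / (σ√T)
   = [ln(434.7326/218.2152) + (0.0206 + 0.5·0.1174²)·6.5672] / (0.1174·√6.5672)
   = [0.689249 + 0.180541] / 0.300856 = 2.891057
d₂ = d₁ − σ√T = 2.891057 − 0.300856 = 2.590201
N(d₁) = 0.998080,  N(d₂) = 0.995204,  e^(−rT) = 0.873468
E₀ = V₀·N(d₁) − D·e^(−rT)·N(d₂)
   = 434.7326·0.998080 − 218.2152·0.873468·0.995204 = 244.208268
B₀ = V₀ − E₀ = 434.7326 − 244.208268 = 190.524332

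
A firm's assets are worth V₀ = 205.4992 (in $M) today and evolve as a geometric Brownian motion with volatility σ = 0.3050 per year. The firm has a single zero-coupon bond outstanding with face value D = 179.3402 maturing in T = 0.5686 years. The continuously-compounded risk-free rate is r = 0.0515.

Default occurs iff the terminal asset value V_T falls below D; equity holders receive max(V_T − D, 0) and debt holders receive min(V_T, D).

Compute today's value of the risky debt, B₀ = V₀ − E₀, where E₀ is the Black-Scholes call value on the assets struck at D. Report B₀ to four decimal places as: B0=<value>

B0=168.1718

d₁ = [ln(V₀/D) + (r + σ²/2)T] / (σ√T)
   = [ln(205.4992/179.3402) + (0.0515 + 0.5·0.3050²)·0.5686] / (0.3050·√0.5686)
   = [0.136158 + 0.055730] / 0.229987 = 0.834341
d₂ = d₁ − σ√T = 0.834341 − 0.229987 = 0.604354
N(d₁) = 0.797955,  N(d₂) = 0.727196,  e^(−rT) = 0.971142
E₀ = V₀·N(d₁) − D·e^(−rT)·N(d₂)
   = 205.4992·0.797955 − 179.3402·0.971142·0.727196 = 37.327353
B₀ = V₀ − E₀ = 205.4992 − 37.327353 = 168.171847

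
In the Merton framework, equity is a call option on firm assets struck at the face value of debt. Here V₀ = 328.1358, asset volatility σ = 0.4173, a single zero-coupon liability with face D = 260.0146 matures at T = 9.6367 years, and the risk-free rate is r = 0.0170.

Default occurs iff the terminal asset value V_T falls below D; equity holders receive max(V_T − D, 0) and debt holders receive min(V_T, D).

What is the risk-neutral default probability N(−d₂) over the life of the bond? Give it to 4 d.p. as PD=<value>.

d₁ = [ln(V₀/D) + (r + σ²/2)T] / (σ√T)
   = [ln(328.1358/260.0146) + (0.0170 + 0.5·0.4173²)·9.6367] / (0.4173·√9.6367)
   = [0.232690 + 1.002888] / 1.295426 = 0.953800
d₂ = d₁ − σ√T = 0.953800 − 1.295426 = -0.341625
risk-neutral PD = N(−d₂) = N(0.341625) = 0.633684

PD=0.6337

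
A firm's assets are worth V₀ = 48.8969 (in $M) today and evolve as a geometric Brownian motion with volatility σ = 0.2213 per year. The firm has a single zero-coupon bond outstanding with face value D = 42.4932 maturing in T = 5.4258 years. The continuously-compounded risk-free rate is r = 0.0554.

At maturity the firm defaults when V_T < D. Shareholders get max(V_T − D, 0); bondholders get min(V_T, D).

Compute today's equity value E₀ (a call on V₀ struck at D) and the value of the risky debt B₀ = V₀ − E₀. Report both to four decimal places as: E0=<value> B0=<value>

E0=19.5939 B0=29.3030

d₁ = [ln(V₀/D) + (r + σ²/2)T] / (σ√T)
   = [ln(48.8969/42.4932) + (0.0554 + 0.5·0.2213²)·5.4258] / (0.2213·√5.4258)
   = [0.140370 + 0.433450] / 0.515482 = 1.113172
d₂ = d₁ − σ√T = 1.113172 − 0.515482 = 0.597690
N(d₁) = 0.867183,  N(d₂) = 0.724977,  e^(−rT) = 0.740382
E₀ = V₀·N(d₁) − D·e^(−rT)·N(d₂)
   = 48.8969·0.867183 − 42.4932·0.740382·0.724977 = 19.593917
B₀ = V₀ − E₀ = 48.8969 − 19.593917 = 29.302983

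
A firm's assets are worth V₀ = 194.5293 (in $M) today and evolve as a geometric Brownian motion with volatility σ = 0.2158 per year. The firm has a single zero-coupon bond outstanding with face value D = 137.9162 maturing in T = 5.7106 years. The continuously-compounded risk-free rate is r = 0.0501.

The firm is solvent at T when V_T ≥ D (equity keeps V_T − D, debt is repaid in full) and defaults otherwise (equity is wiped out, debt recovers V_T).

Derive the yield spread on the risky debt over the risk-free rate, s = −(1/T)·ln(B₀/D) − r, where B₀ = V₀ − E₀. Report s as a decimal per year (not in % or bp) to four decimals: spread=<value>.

spread=0.0066

d₁ = [ln(V₀/D) + (r + σ²/2)T] / (σ√T)
   = [ln(194.5293/137.9162) + (0.0501 + 0.5·0.2158²)·5.7106] / (0.2158·√5.7106)
   = [0.343937 + 0.419071] / 0.515694 = 1.479574
d₂ = d₁ − σ√T = 1.479574 − 0.515694 = 0.963880
N(d₁) = 0.930507,  N(d₂) = 0.832447,  e^(−rT) = 0.751187
E₀ = V₀·N(d₁) − D·e^(−rT)·N(d₂)
   = 194.5293·0.930507 − 137.9162·0.751187·0.832447 = 94.768606
B₀ = V₀ − E₀ = 194.5293 − 94.768606 = 99.760694
spread = −(1/T)·ln(B₀/D) − r = −(1/5.7106)·ln(99.760694/137.9162) − 0.0501 = 0.00661418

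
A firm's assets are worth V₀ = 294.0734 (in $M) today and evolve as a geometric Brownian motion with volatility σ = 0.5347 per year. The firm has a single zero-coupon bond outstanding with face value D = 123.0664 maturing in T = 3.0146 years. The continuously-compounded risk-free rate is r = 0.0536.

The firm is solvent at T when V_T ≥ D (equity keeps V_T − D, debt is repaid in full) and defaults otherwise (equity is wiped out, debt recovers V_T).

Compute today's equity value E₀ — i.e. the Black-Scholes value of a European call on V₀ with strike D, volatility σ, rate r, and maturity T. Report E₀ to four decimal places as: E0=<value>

d₁ = [ln(V₀/D) + (r + σ²/2)T] / (σ√T)
   = [ln(294.0734/123.0664) + (0.0536 + 0.5·0.5347²)·3.0146] / (0.5347·√3.0146)
   = [0.871105 + 0.592526] / 0.928378 = 1.576546
d₂ = d₁ − σ√T = 1.576546 − 0.928378 = 0.648167
N(d₁) = 0.942550,  N(d₂) = 0.741562,  e^(−rT) = 0.850796
E₀ = V₀·N(d₁) − D·e^(−rT)·N(d₂)
   = 294.0734·0.942550 − 123.0664·0.850796·0.741562 = 199.534078

E0=199.5341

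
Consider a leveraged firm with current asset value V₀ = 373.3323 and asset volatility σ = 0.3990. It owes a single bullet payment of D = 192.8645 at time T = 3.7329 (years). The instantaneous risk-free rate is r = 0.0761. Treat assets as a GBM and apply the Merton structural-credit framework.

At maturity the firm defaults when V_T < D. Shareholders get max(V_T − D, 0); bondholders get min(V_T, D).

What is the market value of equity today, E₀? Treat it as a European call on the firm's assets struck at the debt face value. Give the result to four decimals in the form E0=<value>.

E0=237.2502

d₁ = [ln(V₀/D) + (r + σ²/2)T] / (σ√T)
   = [ln(373.3323/192.8645) + (0.0761 + 0.5·0.3990²)·3.7329] / (0.3990·√3.7329)
   = [0.660481 + 0.581214] / 0.770896 = 1.610716
d₂ = d₁ − σ√T = 1.610716 − 0.770896 = 0.839820
N(d₁) = 0.946379,  N(d₂) = 0.799495,  e^(−rT) = 0.752711
E₀ = V₀·N(d₁) − D·e^(−rT)·N(d₂)
   = 373.3323·0.946379 − 192.8645·0.752711·0.799495 = 237.250187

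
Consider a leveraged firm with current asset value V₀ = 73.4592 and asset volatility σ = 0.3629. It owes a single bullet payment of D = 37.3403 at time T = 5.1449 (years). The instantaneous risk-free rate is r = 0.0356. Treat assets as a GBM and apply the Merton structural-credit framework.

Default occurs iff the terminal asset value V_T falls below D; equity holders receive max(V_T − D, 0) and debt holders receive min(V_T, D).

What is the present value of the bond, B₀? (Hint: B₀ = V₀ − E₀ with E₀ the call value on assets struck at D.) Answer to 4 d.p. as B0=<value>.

d₁ = [ln(V₀/D) + (r + σ²/2)T] / (σ√T)
   = [ln(73.4592/37.3403) + (0.0356 + 0.5·0.3629²)·5.1449] / (0.3629·√5.1449)
   = [0.676657 + 0.521941] / 0.823143 = 1.456123
d₂ = d₁ − σ√T = 1.456123 − 0.823143 = 0.632980
N(d₁) = 0.927321,  N(d₂) = 0.736627,  e^(−rT) = 0.832636
E₀ = V₀·N(d₁) − D·e^(−rT)·N(d₂)
   = 73.4592·0.927321 − 37.3403·0.832636·0.736627 = 45.217863
B₀ = V₀ − E₀ = 73.4592 − 45.217863 = 28.241337

B0=28.2413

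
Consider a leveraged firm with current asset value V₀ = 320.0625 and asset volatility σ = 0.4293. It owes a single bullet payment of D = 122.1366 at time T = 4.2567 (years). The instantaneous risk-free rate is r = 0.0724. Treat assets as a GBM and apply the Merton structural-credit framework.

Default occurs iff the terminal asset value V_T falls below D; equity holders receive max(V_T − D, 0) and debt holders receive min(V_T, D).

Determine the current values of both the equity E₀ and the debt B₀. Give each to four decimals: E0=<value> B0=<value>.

E0=235.0628 B0=84.9997

d₁ = [ln(V₀/D) + (r + σ²/2)T] / (σ√T)
   = [ln(320.0625/122.1366) + (0.0724 + 0.5·0.4293²)·4.2567] / (0.4293·√4.2567)
   = [0.963376 + 0.700437] / 0.885722 = 1.878482
d₂ = d₁ − σ√T = 1.878482 − 0.885722 = 0.992760
N(d₁) = 0.969842,  N(d₂) = 0.839587,  e^(−rT) = 0.734779
E₀ = V₀·N(d₁) − D·e^(−rT)·N(d₂)
   = 320.0625·0.969842 − 122.1366·0.734779·0.839587 = 235.062783
B₀ = V₀ − E₀ = 320.0625 − 235.062783 = 84.999717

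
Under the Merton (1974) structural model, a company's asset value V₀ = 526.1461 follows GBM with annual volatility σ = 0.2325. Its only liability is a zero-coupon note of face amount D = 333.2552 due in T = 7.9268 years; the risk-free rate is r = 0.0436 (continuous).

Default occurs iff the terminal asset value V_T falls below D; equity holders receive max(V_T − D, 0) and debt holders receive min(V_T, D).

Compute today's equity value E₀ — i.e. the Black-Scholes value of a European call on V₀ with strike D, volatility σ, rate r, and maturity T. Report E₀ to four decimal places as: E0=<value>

d₁ = [ln(V₀/D) + (r + σ²/2)T] / (σ√T)
   = [ln(526.1461/333.2552) + (0.0436 + 0.5·0.2325²)·7.9268] / (0.2325·√7.9268)
   = [0.456670 + 0.559855] / 0.654594 = 1.552910
d₂ = d₁ − σ√T = 1.552910 − 0.654594 = 0.898316
N(d₁) = 0.939778,  N(d₂) = 0.815492,  e^(−rT) = 0.707790
E₀ = V₀·N(d₁) − D·e^(−rT)·N(d₂)
   = 526.1461·0.939778 − 333.2552·0.707790·0.815492 = 302.106675

E0=302.1067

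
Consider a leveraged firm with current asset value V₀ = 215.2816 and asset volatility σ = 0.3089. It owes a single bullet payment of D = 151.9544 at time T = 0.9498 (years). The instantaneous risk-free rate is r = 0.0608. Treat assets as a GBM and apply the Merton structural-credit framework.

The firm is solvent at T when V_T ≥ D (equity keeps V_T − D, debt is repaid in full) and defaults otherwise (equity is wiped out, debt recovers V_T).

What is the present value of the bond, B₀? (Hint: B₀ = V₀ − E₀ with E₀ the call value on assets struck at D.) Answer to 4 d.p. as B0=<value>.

B0=141.2769

d₁ = [ln(V₀/D) + (r + σ²/2)T] / (σ√T)
   = [ln(215.2816/151.9544) + (0.0608 + 0.5·0.3089²)·0.9498] / (0.3089·√0.9498)
   = [0.348366 + 0.103062] / 0.301047 = 1.499531
d₂ = d₁ − σ√T = 1.499531 − 0.301047 = 1.198484
N(d₁) = 0.933132,  N(d₂) = 0.884636,  e^(−rT) = 0.943888
E₀ = V₀·N(d₁) − D·e^(−rT)·N(d₂)
   = 215.2816·0.933132 − 151.9544·0.943888·0.884636 = 74.004693
B₀ = V₀ − E₀ = 215.2816 − 74.004693 = 141.276907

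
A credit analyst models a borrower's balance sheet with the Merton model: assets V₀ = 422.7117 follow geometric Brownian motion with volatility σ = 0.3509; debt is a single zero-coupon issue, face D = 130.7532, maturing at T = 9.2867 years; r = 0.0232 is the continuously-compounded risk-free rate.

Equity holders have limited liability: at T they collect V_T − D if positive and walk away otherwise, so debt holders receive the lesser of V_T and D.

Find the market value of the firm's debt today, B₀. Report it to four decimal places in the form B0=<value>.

B0=96.0721

d₁ = [ln(V₀/D) + (r + σ²/2)T] / (σ√T)
   = [ln(422.7117/130.7532) + (0.0232 + 0.5·0.3509²)·9.2867] / (0.3509·√9.2867)
   = [1.173379 + 0.787191] / 1.069336 = 1.833446
d₂ = d₁ − σ√T = 1.833446 − 1.069336 = 0.764111
N(d₁) = 0.966632,  N(d₂) = 0.777599,  e^(−rT) = 0.806177
E₀ = V₀·N(d₁) − D·e^(−rT)·N(d₂)
   = 422.7117·0.966632 − 130.7532·0.806177·0.777599 = 326.639648
B₀ = V₀ − E₀ = 422.7117 − 326.639648 = 96.072052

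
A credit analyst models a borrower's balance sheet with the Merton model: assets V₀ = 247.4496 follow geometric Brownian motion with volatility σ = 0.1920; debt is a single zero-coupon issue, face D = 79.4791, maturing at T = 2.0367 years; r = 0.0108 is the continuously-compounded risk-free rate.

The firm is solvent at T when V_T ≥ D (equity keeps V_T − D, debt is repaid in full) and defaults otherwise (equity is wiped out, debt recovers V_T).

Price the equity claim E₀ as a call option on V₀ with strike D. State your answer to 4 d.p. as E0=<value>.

d₁ = [ln(V₀/D) + (r + σ²/2)T] / (σ√T)
   = [ln(247.4496/79.4791) + (0.0108 + 0.5·0.1920²)·2.0367] / (0.1920·√2.0367)
   = [1.135713 + 0.059537] / 0.274009 = 4.362082
d₂ = d₁ − σ√T = 4.362082 − 0.274009 = 4.088073
N(d₁) = 0.999994,  N(d₂) = 0.999978,  e^(−rT) = 0.978244
E₀ = V₀·N(d₁) − D·e^(−rT)·N(d₂)
   = 247.4496·0.999994 − 79.4791·0.978244·0.999978 = 169.699761

E0=169.6998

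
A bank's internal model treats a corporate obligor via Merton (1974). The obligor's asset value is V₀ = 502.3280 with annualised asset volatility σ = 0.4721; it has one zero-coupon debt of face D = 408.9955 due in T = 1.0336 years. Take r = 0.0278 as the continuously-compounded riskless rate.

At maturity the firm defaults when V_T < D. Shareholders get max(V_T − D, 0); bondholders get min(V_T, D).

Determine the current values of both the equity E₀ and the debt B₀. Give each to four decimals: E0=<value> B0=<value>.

d₁ = [ln(V₀/D) + (r + σ²/2)T] / (σ√T)
   = [ln(502.3280/408.9955) + (0.0278 + 0.5·0.4721²)·1.0336] / (0.4721·√1.0336)
   = [0.205549 + 0.143918] / 0.479966 = 0.728108
d₂ = d₁ − σ√T = 0.728108 − 0.479966 = 0.248142
N(d₁) = 0.766726,  N(d₂) = 0.597988,  e^(−rT) = 0.971675
E₀ = V₀·N(d₁) − D·e^(−rT)·N(d₂)
   = 502.3280·0.766726 − 408.9955·0.971675·0.597988 = 147.501352
B₀ = V₀ − E₀ = 502.3280 − 147.501352 = 354.826648

E0=147.5014 B0=354.8266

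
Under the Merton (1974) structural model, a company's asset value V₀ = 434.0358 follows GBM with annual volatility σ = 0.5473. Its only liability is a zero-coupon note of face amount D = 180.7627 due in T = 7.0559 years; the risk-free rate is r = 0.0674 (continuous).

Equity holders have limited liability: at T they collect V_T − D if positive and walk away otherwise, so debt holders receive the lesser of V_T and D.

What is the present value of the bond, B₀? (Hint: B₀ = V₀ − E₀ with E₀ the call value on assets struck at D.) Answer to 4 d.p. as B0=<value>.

d₁ = [ln(V₀/D) + (r + σ²/2)T] / (σ√T)
   = [ln(434.0358/180.7627) + (0.0674 + 0.5·0.5473²)·7.0559] / (0.5473·√7.0559)
   = [0.875942 + 1.532320] / 1.453790 = 1.656541
d₂ = d₁ − σ√T = 1.656541 − 1.453790 = 0.202751
N(d₁) = 0.951194,  N(d₂) = 0.580335,  e^(−rT) = 0.621532
E₀ = V₀·N(d₁) − D·e^(−rT)·N(d₂)
   = 434.0358·0.951194 − 180.7627·0.621532·0.580335 = 347.651622
B₀ = V₀ − E₀ = 434.0358 − 347.651622 = 86.384178

B0=86.3842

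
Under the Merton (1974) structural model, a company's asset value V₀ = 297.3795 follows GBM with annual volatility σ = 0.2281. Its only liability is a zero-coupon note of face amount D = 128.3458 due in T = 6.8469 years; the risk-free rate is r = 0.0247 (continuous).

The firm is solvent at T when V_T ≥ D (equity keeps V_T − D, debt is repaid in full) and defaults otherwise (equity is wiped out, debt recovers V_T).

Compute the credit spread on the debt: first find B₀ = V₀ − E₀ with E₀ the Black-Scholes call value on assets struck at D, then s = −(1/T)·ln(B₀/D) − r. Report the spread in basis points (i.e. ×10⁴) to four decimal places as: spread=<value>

d₁ = [ln(V₀/D) + (r + σ²/2)T] / (σ√T)
   = [ln(297.3795/128.3458) + (0.0247 + 0.5·0.2281²)·6.8469] / (0.2281·√6.8469)
   = [0.840281 + 0.347239] / 0.596860 = 1.989613
d₂ = d₁ − σ√T = 1.989613 − 0.596860 = 1.392754
N(d₁) = 0.976683,  N(d₂) = 0.918153,  e^(−rT) = 0.844409
E₀ = V₀·N(d₁) − D·e^(−rT)·N(d₂)
   = 297.3795·0.976683 − 128.3458·0.844409·0.918153 = 190.939529
B₀ = V₀ − E₀ = 297.3795 − 190.939529 = 106.439971
spread = −(1/T)·ln(B₀/D) − r = −(1/6.8469)·ln(106.439971/128.3458) − 0.0247 = 0.00263310
in basis points: 0.00263310 × 10⁴ = 26.3310 bp

spread=26.3310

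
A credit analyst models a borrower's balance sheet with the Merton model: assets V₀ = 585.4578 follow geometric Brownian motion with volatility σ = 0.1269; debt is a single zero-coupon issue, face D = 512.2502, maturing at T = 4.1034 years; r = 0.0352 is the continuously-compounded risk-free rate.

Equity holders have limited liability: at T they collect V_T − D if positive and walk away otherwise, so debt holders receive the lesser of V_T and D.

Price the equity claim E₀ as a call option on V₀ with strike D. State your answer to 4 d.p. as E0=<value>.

d₁ = [ln(V₀/D) + (r + σ²/2)T] / (σ√T)
   = [ln(585.4578/512.2502) + (0.0352 + 0.5·0.1269²)·4.1034] / (0.1269·√4.1034)
   = [0.133581 + 0.177479] / 0.257059 = 1.210072
d₂ = d₁ − σ√T = 1.210072 − 0.257059 = 0.953012
N(d₁) = 0.886874,  N(d₂) = 0.829708,  e^(−rT) = 0.865507
E₀ = V₀·N(d₁) − D·e^(−rT)·N(d₂)
   = 585.4578·0.886874 − 512.2502·0.865507·0.829708 = 151.371269

E0=151.3713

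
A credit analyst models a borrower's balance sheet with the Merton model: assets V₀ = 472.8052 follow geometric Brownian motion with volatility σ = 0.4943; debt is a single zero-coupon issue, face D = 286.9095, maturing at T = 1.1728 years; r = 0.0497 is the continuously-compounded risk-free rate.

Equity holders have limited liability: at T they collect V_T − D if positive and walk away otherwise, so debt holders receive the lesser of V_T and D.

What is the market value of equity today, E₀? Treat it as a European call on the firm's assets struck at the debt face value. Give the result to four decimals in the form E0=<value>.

E0=216.5242

d₁ = [ln(V₀/D) + (r + σ²/2)T] / (σ√T)
   = [ln(472.8052/286.9095) + (0.0497 + 0.5·0.4943²)·1.1728] / (0.4943·√1.1728)
   = [0.499517 + 0.201565] / 0.535307 = 1.309682
d₂ = d₁ − σ√T = 1.309682 − 0.535307 = 0.774375
N(d₁) = 0.904848,  N(d₂) = 0.780646,  e^(−rT) = 0.943378
E₀ = V₀·N(d₁) − D·e^(−rT)·N(d₂)
   = 472.8052·0.904848 − 286.9095·0.943378·0.780646 = 216.524215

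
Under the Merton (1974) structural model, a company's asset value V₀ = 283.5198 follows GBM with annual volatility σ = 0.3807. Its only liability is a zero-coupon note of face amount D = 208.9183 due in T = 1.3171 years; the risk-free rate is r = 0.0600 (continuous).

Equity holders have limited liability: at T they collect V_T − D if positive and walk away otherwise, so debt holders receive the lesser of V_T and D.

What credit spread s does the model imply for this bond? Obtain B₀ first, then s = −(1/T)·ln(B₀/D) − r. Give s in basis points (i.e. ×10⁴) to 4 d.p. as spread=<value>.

spread=424.5803

d₁ = [ln(V₀/D) + (r + σ²/2)T] / (σ√T)
   = [ln(283.5198/208.9183) + (0.0600 + 0.5·0.3807²)·1.3171] / (0.3807·√1.3171)
   = [0.305339 + 0.174471] / 0.436910 = 1.098189
d₂ = d₁ − σ√T = 1.098189 − 0.436910 = 0.661279
N(d₁) = 0.863939,  N(d₂) = 0.745783,  e^(−rT) = 0.924016
E₀ = V₀·N(d₁) − D·e^(−rT)·N(d₂)
   = 283.5198·0.863939 − 208.9183·0.924016·0.745783 = 100.974969
B₀ = V₀ − E₀ = 283.5198 − 100.974969 = 182.544831
spread = −(1/T)·ln(B₀/D) − r = −(1/1.3171)·ln(182.544831/208.9183) − 0.0600 = 0.04245803
in basis points: 0.04245803 × 10⁴ = 424.5803 bp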